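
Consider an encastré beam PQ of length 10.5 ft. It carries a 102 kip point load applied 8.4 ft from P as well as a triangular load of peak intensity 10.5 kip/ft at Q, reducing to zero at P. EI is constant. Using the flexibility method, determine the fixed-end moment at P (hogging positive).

M_P = 72.86 kip·ft

Release both end moments; the primary structure is a simply-supported span PQ with redundants M_P and M_Q.
End rotations of the released simple span under the applied load (×1/EI):
  at P: point load 102 at a = 8.4: Pab(L + b)/(6LEI) = 359.9/EI
  at Q: point load 102 at a = 8.4: Pab(L + a)/(6LEI) = 539.8/EI
  at P: triangular load, peak 10.5: 7w₀L³/(360EI) = 236.3/EI
  at Q: triangular load, peak 10.5: w₀L³/(45EI) = 270.1/EI
  θ_P0 = 596.2/EI,  θ_Q0 = 809.9/EI
Flexibility coefficients: a unit moment at one end gives L/(3EI) there and L/(6EI) at the far end, so f₁₁ = f₂₂ = 3.5/EI and f₁₂ = f₂₁ = 1.75/EI.
Compatibility — zero rotation at each built-in end:
  3.5 M_P + 1.75 M_Q = 596.2
  1.75 M_P + 3.5 M_Q = 809.9
Solving the pair gives M_P = 72.86 kip·ft and M_Q = 195 kip·ft (hogging).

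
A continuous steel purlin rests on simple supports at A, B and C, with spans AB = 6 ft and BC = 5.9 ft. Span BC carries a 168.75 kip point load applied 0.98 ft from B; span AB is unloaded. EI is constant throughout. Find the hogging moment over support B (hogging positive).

Release continuity at B by inserting a hinge; the redundant is the internal moment M_B. The primary structure is two simply-supported spans AB and BC.
End slopes at the hinge B, treating each span as simply supported:
  span BC: point load 168.75 at a = 0.98: Pab(L + b)/(6LEI) = 248.7/EI
  relative rotation θ_0 = (0 + 248.7)/EI = 248.7/EI
A unit hogging moment at B produces rotation L₁/(3EI) + L₂/(3EI) = 3.967/EI.
Compatibility: M_B·(L₁+L₂)/(3EI) = θ_0, giving M_B = 62.7 kip·ft (hogging).

M_B = 62.7 kip·ft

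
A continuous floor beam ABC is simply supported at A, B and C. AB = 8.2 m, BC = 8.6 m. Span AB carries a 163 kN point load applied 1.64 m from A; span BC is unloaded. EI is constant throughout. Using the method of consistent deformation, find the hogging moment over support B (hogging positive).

Insert a hinge at B; M_B is the redundant, and each span becomes simply supported.
Rotations at B on the released spans (each span's end-slope, ×1/EI):
  span AB: point load 163 at a = 1.64: Pab(L + a)/(6LEI) = 350.7/EI
  relative rotation θ_0 = (350.7 + 0)/EI = 350.7/EI
A unit hogging moment at B produces rotation L₁/(3EI) + L₂/(3EI) = 5.6/EI.
Slope continuity at B: θ_0 = M_B·5.6/EI, so M_B = 350.7/5.6 = 62.63 kN·m (hogging).

M_B = 62.63 kN·m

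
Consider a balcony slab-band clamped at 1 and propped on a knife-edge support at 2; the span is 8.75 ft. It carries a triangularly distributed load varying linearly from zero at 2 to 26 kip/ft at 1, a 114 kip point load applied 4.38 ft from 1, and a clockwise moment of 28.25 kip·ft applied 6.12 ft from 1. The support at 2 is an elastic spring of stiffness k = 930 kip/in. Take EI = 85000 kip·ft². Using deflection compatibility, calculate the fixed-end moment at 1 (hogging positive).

M_1 = 327.5 kip·ft

Choose R_2 as the redundant. The primary structure is the cantilever fixed at 1.
Primary-structure tip deflection at 2 by superposition:
  triangular load, peak 26 at the fixed end: w₀L⁴/(30EI) = 5080/EI
  point load 114 at a = 4.38: Pa²(3L − a)/(6EI) = 7972/EI
  clockwise couple 28.25 at a = 6.12: M₀a(2L − a)/(2EI) = 983.7/EI
  δ_0 = 14036/EI
Tip deflection under a unit load at 2: L³/(3EI) = 223.3/EI.
With EI = 85000 kip·ft²: δ_0 = 0.16513 ft and δ_{22} = 0.002627 ft/kip.
Compatibility — the spring shortens by R_2/k under the reaction it provides: δ_0 − R_2·δ_{22} = R_2/k. With 1/k = 1/(930×12) ft/kip = 0.00009 ft/kip, R_2 = δ_0 / (δ_{22} + 1/k) = 0.16513 / (0.002627 + 0.00009) = 60.78 kip.
Moment equilibrium about 1: M_1 = Σ(load moments about 1) − R_2·L = 859.3 − 60.78×8.75 = 327.5 kip·ft.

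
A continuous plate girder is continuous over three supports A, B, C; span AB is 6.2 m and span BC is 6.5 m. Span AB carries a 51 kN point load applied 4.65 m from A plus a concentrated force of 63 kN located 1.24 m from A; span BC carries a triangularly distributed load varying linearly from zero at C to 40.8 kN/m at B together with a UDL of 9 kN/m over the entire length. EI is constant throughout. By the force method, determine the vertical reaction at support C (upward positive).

R_C = 53.95 kN

Release continuity at B by inserting a hinge; the redundant is the internal moment M_B. The primary structure is two simply-supported spans AB and BC.
Rotations at B on the released spans (each span's end-slope, ×1/EI):
  span AB: point load 51 at a = 4.65: Pab(L + a)/(6LEI) = 107.2/EI
  span AB: point load 63 at a = 1.24: Pab(L + a)/(6LEI) = 77.5/EI
  span BC: triangular load, peak 40.8: w₀L³/(45EI) = 249/EI
  span BC: UDL 9: wL³/(24EI) = 103/EI
  relative rotation θ_0 = (184.7 + 352)/EI = 536.7/EI
A unit hogging moment at B produces rotation L₁/(3EI) + L₂/(3EI) = 4.233/EI.
Slope continuity at B: θ_0 = M_B·4.233/EI, so M_B = 536.7/4.233 = 126.8 kN·m (hogging).
Span BC, ΣM about C: R_B^{BC}·6.5 = 764.7 + 126.8, so R_B^{BC} = 137.2 kN and R_C = 191.1 − 137.2 = 53.95 kN.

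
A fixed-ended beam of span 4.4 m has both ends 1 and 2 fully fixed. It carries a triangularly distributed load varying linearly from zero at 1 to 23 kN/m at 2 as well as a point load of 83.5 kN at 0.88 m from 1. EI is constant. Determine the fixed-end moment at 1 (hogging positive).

Release both end moments; the primary structure is a simply-supported span 12 with redundants M_1 and M_2.
End rotations of the released simple span under the applied load (×1/EI):
  at 1: triangular load, peak 23: 7w₀L³/(360EI) = 38.1/EI
  at 2: triangular load, peak 23: w₀L³/(45EI) = 43.54/EI
  at 1: point load 83.5 at a = 0.88: Pab(L + b)/(6LEI) = 77.59/EI
  at 2: point load 83.5 at a = 0.88: Pab(L + a)/(6LEI) = 51.73/EI
  θ_10 = 115.7/EI,  θ_20 = 95.27/EI
Flexibility coefficients: a unit moment at one end gives L/(3EI) there and L/(6EI) at the far end, so f₁₁ = f₂₂ = 1.467/EI and f₁₂ = f₂₁ = 0.7333/EI.
Compatibility — zero rotation at each built-in end:
  1.467 M_1 + 0.7333 M_2 = 115.7
  0.7333 M_1 + 1.467 M_2 = 95.27
Solving the pair gives M_1 = 61.87 kN·m and M_2 = 34.02 kN·m (hogging).

M_1 = 61.87 kN·m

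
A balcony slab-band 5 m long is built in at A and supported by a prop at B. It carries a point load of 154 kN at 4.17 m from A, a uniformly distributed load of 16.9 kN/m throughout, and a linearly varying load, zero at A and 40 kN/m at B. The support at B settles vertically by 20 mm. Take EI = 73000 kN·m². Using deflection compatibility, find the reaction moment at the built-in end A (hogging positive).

M_A = 348.5 kN·m

Choose R_B as the redundant. The primary structure is the cantilever fixed at A.
Primary-structure tip deflection at B by superposition:
  point load 154 at a = 4.17: Pa²(3L − a)/(6EI) = 4834/EI
  UDL 16.9: wL⁴/(8EI) = 1320/EI
  triangular load, peak 40 at the free end: 11w₀L⁴/(120EI) = 2292/EI
  δ_0 = 8446/EI
Tip deflection under a unit load at B: L³/(3EI) = 41.67/EI.
With EI = 73000 kN·m²: δ_0 = 0.11569 m and δ_{BB} = 0.000571 m/kN.
Compatibility — the beam at B must follow the support down by 0.02 m: δ_0 − R_B·δ_{BB} = 0.02, so R_B = (0.11569 − 0.02)/0.000571 = 167.7 kN.
Moment equilibrium about A: M_A = Σ(load moments about A) − R_B·L = 1187 − 167.7×5 = 348.5 kN·m.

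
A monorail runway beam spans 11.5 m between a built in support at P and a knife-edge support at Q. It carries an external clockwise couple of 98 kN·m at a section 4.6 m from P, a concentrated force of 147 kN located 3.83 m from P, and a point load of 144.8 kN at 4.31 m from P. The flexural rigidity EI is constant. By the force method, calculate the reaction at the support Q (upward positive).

R_Q = 56.62 kN

Choose R_Q as the redundant. The primary structure is the cantilever fixed at P.
Primary-structure tip deflection at Q by superposition:
  clockwise couple 98 at a = 4.6: M₀a(2L − a)/(2EI) = 4147/EI
  point load 147 at a = 3.83: Pa²(3L − a)/(6EI) = 11022/EI
  point load 144.8 at a = 4.31: Pa²(3L − a)/(6EI) = 13534/EI
  δ_0 = 28704/EI
Tip deflection under a unit load at Q: L³/(3EI) = 507/EI.
The prop prevents deflection at Q: R_Q = δ_0/δ_{QQ} = 28704/507 = 56.62 kN.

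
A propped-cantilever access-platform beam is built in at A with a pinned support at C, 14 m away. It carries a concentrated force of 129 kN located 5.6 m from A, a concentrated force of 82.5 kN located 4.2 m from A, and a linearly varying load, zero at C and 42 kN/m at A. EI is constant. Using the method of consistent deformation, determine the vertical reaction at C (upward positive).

Remove the prop at C; the released (primary) structure is a cantilever built in at A.
Deflection at C on the released cantilever, summing each load's contribution:
  point load 129 at a = 5.6: Pa²(3L − a)/(6EI) = 24542/EI
  point load 82.5 at a = 4.2: Pa²(3L − a)/(6EI) = 9168/EI
  triangular load, peak 42 at the fixed end: w₀L⁴/(30EI) = 53782/EI
  δ_0 = 87493/EI
Tip deflection under a unit load at C: L³/(3EI) = 914.7/EI.
The prop prevents deflection at C: R_C = δ_0/δ_{CC} = 87493/914.7 = 95.66 kN.

R_C = 95.66 kN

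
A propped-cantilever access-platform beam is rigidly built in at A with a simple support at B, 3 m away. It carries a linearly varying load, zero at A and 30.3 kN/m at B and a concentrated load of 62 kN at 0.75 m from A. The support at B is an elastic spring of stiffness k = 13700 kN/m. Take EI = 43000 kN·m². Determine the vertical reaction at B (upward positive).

R_B = 22.48 kN

Take the reaction at B as the redundant and release it; the primary structure is a cantilever fixed at A.
Primary-structure tip deflection at B by superposition:
  triangular load, peak 30.3 at the free end: 11w₀L⁴/(120EI) = 225/EI
  point load 62 at a = 0.75: Pa²(3L − a)/(6EI) = 47.95/EI
  δ_0 = 272.9/EI
Tip deflection under a unit load at B: L³/(3EI) = 9/EI.
With EI = 43000 kN·m²: δ_0 = 0.006347 m and δ_{BB} = 0.000209 m/kN.
Compatibility — the spring shortens by R_B/k under the reaction it provides: δ_0 − R_B·δ_{BB} = R_B/k. With 1/k = 0.000073 m/kN, R_B = δ_0 / (δ_{BB} + 1/k) = 0.006347 / (0.000209 + 0.000073) = 22.48 kN.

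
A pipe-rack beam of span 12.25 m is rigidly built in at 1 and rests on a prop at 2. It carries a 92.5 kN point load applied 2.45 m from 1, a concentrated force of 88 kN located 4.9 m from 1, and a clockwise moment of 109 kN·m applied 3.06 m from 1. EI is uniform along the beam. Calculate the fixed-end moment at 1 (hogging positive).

Choose R_2 as the redundant. The primary structure is the cantilever fixed at 1.
Deflection at 2 on the released cantilever, summing each load's contribution:
  point load 92.5 at a = 2.45: Pa²(3L − a)/(6EI) = 3174/EI
  point load 88 at a = 4.9: Pa²(3L − a)/(6EI) = 11216/EI
  clockwise couple 109 at a = 3.06: M₀a(2L − a)/(2EI) = 3576/EI
  δ_0 = 17965/EI
Tip deflection under a unit load at 2: L³/(3EI) = 612.8/EI.
Compatibility at 2: δ_0 − R_2·δ_{22} = 0, so R_2 = 17965/612.8 = 29.32 kN.
Moment equilibrium about 1: M_1 = Σ(load moments about 1) − R_2·L = 766.8 − 29.32×12.25 = 407.7 kN·m.

M_1 = 407.7 kN·m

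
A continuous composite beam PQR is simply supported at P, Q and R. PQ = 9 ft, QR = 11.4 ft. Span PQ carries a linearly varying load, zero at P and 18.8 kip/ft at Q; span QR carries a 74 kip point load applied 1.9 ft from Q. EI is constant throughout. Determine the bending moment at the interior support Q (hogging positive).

M_Q = 104.8 kip·ft

Release continuity at Q by inserting a hinge; the redundant is the internal moment M_Q. The primary structure is two simply-supported spans PQ and QR.
End slopes at the hinge Q, treating each span as simply supported:
  span PQ: triangular load, peak 18.8: w₀L³/(45EI) = 304.6/EI
  span QR: point load 74 at a = 1.9: Pab(L + b)/(6LEI) = 408.1/EI
  relative rotation θ_0 = (304.6 + 408.1)/EI = 712.7/EI
A unit hogging moment at Q produces rotation L₁/(3EI) + L₂/(3EI) = 6.8/EI.
Compatibility: M_Q·(L₁+L₂)/(3EI) = θ_0, giving M_Q = 104.8 kip·ft (hogging).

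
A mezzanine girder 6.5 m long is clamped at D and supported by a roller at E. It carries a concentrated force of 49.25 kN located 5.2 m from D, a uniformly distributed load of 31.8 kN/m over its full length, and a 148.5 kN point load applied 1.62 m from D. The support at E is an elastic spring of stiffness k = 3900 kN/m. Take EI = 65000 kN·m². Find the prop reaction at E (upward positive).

Choose R_E as the redundant. The primary structure is the cantilever fixed at D.
Primary-structure tip deflection at E by superposition:
  point load 49.25 at a = 5.2: Pa²(3L − a)/(6EI) = 3174/EI
  UDL 31.8: wL⁴/(8EI) = 7096/EI
  point load 148.5 at a = 1.62: Pa²(3L − a)/(6EI) = 1161/EI
  δ_0 = 11431/EI
Tip deflection under a unit load at E: L³/(3EI) = 91.54/EI.
With EI = 65000 kN·m²: δ_0 = 0.17586 m and δ_{EE} = 0.001408 m/kN.
Compatibility — the spring shortens by R_E/k under the reaction it provides: δ_0 − R_E·δ_{EE} = R_E/k. With 1/k = 0.000256 m/kN, R_E = δ_0 / (δ_{EE} + 1/k) = 0.17586 / (0.001408 + 0.000256) = 105.6 kN.

R_E = 105.6 kN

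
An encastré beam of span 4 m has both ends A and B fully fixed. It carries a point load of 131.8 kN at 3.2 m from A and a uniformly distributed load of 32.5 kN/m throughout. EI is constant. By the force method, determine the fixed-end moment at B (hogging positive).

Release both end moments; the primary structure is a simply-supported span AB with redundants M_A and M_B.
End rotations of the released simple span under the applied load (×1/EI):
  at A: point load 131.8 at a = 3.2: Pab(L + b)/(6LEI) = 67.48/EI
  at B: point load 131.8 at a = 3.2: Pab(L + a)/(6LEI) = 101.2/EI
  at A: UDL 32.5: wL³/(24EI) = 86.67/EI
  at B: UDL 32.5: wL³/(24EI) = 86.67/EI
  θ_A0 = 154.1/EI,  θ_B0 = 187.9/EI
Flexibility coefficients: a unit moment at one end gives L/(3EI) there and L/(6EI) at the far end, so f₁₁ = f₂₂ = 1.333/EI and f₁₂ = f₂₁ = 0.6667/EI.
Compatibility — zero rotation at each built-in end:
  1.333 M_A + 0.6667 M_B = 154.1
  0.6667 M_A + 1.333 M_B = 187.9
Solving the pair gives M_A = 60.2 kN·m and M_B = 110.8 kN·m (hogging).

M_B = 110.8 kN·m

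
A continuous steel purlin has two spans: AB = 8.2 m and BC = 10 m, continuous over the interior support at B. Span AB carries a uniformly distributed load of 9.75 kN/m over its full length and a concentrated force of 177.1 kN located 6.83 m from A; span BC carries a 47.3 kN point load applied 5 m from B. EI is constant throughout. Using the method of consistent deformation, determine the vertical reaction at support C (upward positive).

Take M_B as the redundant. Released structure: two simple spans AB and BC with a hinge at B.
End slopes at the hinge B, treating each span as simply supported:
  span AB: UDL 9.75: wL³/(24EI) = 224/EI
  span AB: point load 177.1 at a = 6.83: Pab(L + a)/(6LEI) = 506.2/EI
  span BC: point load 47.3 at a = 5: Pab(L + b)/(6LEI) = 295.6/EI
  relative rotation θ_0 = (730.2 + 295.6)/EI = 1026/EI
A unit hogging moment at B produces rotation L₁/(3EI) + L₂/(3EI) = 6.067/EI.
Slope continuity at B: θ_0 = M_B·6.067/EI, so M_B = 1026/6.067 = 169.1 kN·m (hogging).
Span BC, ΣM about C: R_B^{BC}·10 = 236.5 + 169.1, so R_B^{BC} = 40.56 kN and R_C = 47.3 − 40.56 = 6.74 kN.

R_C = 6.74 kN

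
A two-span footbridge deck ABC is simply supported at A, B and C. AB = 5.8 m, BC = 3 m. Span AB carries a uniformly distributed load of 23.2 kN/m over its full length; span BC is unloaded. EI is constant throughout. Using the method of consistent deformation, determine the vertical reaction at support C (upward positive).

Take M_B as the redundant. Released structure: two simple spans AB and BC with a hinge at B.
Discontinuity in slope at B on the released structure — sum the simple-span end rotations:
  span AB: UDL 23.2: wL³/(24EI) = 188.6/EI
  relative rotation θ_0 = (188.6 + 0)/EI = 188.6/EI
A unit hogging moment at B produces rotation L₁/(3EI) + L₂/(3EI) = 2.933/EI.
Slope continuity at B: θ_0 = M_B·2.933/EI, so M_B = 188.6/2.933 = 64.3 kN·m (hogging).
Span BC, ΣM about C: R_B^{BC}·3 = 0 + 64.3, so R_B^{BC} = 21.43 kN and R_C = 0 − 21.43 = -21.43 kN.

R_C = -21.43 kN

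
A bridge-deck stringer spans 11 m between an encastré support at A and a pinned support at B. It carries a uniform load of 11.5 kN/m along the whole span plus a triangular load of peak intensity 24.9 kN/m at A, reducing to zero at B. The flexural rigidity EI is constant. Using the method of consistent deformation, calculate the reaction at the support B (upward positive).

R_B = 74.83 kN

Take the reaction at B as the redundant and release it; the primary structure is a cantilever fixed at A.
Free-end deflection of the primary structure under the applied loading (downward +):
  UDL 11.5: wL⁴/(8EI) = 21046/EI
  triangular load, peak 24.9 at the fixed end: w₀L⁴/(30EI) = 12152/EI
  δ_0 = 33198/EI
Tip deflection under a unit load at B: L³/(3EI) = 443.7/EI.
Compatibility at B: δ_0 − R_B·δ_{BB} = 0, so R_B = 33198/443.7 = 74.83 kN.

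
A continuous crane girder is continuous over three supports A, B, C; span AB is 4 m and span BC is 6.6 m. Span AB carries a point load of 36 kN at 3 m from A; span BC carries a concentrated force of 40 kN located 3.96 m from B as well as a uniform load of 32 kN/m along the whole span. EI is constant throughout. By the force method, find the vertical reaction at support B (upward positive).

Take M_B as the redundant. Released structure: two simple spans AB and BC with a hinge at B.
End slopes at the hinge B, treating each span as simply supported:
  span AB: point load 36 at a = 3: Pab(L + a)/(6LEI) = 31.5/EI
  span BC: point load 40 at a = 3.96: Pab(L + b)/(6LEI) = 97.57/EI
  span BC: UDL 32: wL³/(24EI) = 383.3/EI
  relative rotation θ_0 = (31.5 + 480.9)/EI = 512.4/EI
A unit hogging moment at B produces rotation L₁/(3EI) + L₂/(3EI) = 3.533/EI.
Compatibility: M_B·(L₁+L₂)/(3EI) = θ_0, giving M_B = 145 kN·m (hogging).
Span AB, ΣM about A with M_B applied at B: R_B^{AB}·4 = 108 + 145, so R_B^{AB} = 63.25 kN and R_A = 36 − 63.25 = -27.25 kN.
Span BC, ΣM about C: R_B^{BC}·6.6 = 802.6 + 145, so R_B^{BC} = 143.6 kN and R_C = 251.2 − 143.6 = 107.6 kN.
R_B = 63.25 + 143.6 = 206.8 kN.

R_B = 206.8 kN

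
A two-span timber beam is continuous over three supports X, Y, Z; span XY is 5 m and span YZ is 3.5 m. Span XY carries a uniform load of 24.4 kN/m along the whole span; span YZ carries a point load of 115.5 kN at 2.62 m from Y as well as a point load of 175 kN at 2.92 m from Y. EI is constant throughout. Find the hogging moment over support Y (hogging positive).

M_Y = 84.78 kN·m

Release continuity at Y by inserting a hinge; the redundant is the internal moment M_Y. The primary structure is two simply-supported spans XY and YZ.
Rotations at Y on the released spans (each span's end-slope, ×1/EI):
  span XY: UDL 24.4: wL³/(24EI) = 127.1/EI
  span YZ: point load 115.5 at a = 2.62: Pab(L + b)/(6LEI) = 55.54/EI
  span YZ: point load 175 at a = 2.92: Pab(L + b)/(6LEI) = 57.58/EI
  relative rotation θ_0 = (127.1 + 113.1)/EI = 240.2/EI
A unit hogging moment at Y produces rotation L₁/(3EI) + L₂/(3EI) = 2.833/EI.
Slope continuity at Y: θ_0 = M_Y·2.833/EI, so M_Y = 240.2/2.833 = 84.78 kN·m (hogging).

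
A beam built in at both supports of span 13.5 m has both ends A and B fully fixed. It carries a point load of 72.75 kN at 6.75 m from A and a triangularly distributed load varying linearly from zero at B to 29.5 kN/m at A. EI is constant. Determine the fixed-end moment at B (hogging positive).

Take the two fixed-end moments M_A, M_B as redundants; the released structure is the simple span AB.
Simple-span end rotations at A and B under the given loads:
  at A: point load 72.75 at a = 6.75: Pab(L + b)/(6LEI) = 828.7/EI
  at B: point load 72.75 at a = 6.75: Pab(L + a)/(6LEI) = 828.7/EI
  at A: triangular load, peak 29.5: w₀L³/(45EI) = 1613/EI
  at B: triangular load, peak 29.5: 7w₀L³/(360EI) = 1411/EI
  θ_A0 = 2442/EI,  θ_B0 = 2240/EI
Flexibility coefficients: a unit moment at one end gives L/(3EI) there and L/(6EI) at the far end, so f₁₁ = f₂₂ = 4.5/EI and f₁₂ = f₂₁ = 2.25/EI.
Compatibility — zero rotation at each built-in end:
  4.5 M_A + 2.25 M_B = 2442
  2.25 M_A + 4.5 M_B = 2240
Solving the pair gives M_A = 391.6 kN·m and M_B = 302 kN·m (hogging).

M_B = 302 kN·m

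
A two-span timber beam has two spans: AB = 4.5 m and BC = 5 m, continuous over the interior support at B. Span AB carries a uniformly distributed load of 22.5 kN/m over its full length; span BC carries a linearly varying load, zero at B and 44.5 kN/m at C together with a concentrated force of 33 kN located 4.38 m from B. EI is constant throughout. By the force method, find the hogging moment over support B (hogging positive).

M_B = 66.43 kN·m

Insert a hinge at B; M_B is the redundant, and each span becomes simply supported.
Rotations at B on the released spans (each span's end-slope, ×1/EI):
  span AB: UDL 22.5: wL³/(24EI) = 85.43/EI
  span BC: triangular load, peak 44.5: 7w₀L³/(360EI) = 108.2/EI
  span BC: point load 33 at a = 4.38: Pab(L + b)/(6LEI) = 16.79/EI
  relative rotation θ_0 = (85.43 + 124.9)/EI = 210.4/EI
A unit hogging moment at B produces rotation L₁/(3EI) + L₂/(3EI) = 3.167/EI.
Slope continuity at B: θ_0 = M_B·3.167/EI, so M_B = 210.4/3.167 = 66.43 kN·m (hogging).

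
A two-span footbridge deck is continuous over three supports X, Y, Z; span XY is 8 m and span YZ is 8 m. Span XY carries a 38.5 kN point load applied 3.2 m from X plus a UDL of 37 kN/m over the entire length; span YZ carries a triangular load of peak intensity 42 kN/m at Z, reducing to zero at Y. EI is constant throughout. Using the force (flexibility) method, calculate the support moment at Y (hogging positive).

M_Y = 252.3 kN·m

Take M_Y as the redundant. Released structure: two simple spans XY and YZ with a hinge at Y.
Discontinuity in slope at Y on the released structure — sum the simple-span end rotations:
  span XY: point load 38.5 at a = 3.2: Pab(L + a)/(6LEI) = 138/EI
  span XY: UDL 37: wL³/(24EI) = 789.3/EI
  span YZ: triangular load, peak 42: 7w₀L³/(360EI) = 418.1/EI
  relative rotation θ_0 = (927.3 + 418.1)/EI = 1345/EI
A unit hogging moment at Y produces rotation L₁/(3EI) + L₂/(3EI) = 5.333/EI.
Slope continuity at Y: θ_0 = M_Y·5.333/EI, so M_Y = 1345/5.333 = 252.3 kN·m (hogging).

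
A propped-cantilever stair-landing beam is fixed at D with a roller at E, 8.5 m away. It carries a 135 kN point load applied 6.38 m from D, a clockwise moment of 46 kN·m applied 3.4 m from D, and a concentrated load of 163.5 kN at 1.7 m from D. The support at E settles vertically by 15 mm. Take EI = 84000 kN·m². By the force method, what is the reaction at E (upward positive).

Remove the prop at E; the released (primary) structure is a cantilever built in at D.
Deflection at E on the released cantilever, summing each load's contribution:
  point load 135 at a = 6.38: Pa²(3L − a)/(6EI) = 17511/EI
  clockwise couple 46 at a = 3.4: M₀a(2L − a)/(2EI) = 1064/EI
  point load 163.5 at a = 1.7: Pa²(3L − a)/(6EI) = 1874/EI
  δ_0 = 20449/EI
Tip deflection under a unit load at E: L³/(3EI) = 204.7/EI.
With EI = 84000 kN·m²: δ_0 = 0.24344 m and δ_{EE} = 0.002437 m/kN.
Compatibility — the beam at E must follow the support down by 0.015 m: δ_0 − R_E·δ_{EE} = 0.015, so R_E = (0.24344 − 0.015)/0.002437 = 93.74 kN.

R_E = 93.74 kN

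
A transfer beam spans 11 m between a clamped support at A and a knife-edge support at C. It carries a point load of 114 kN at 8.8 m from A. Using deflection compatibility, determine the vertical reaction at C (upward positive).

Choose R_C as the redundant. The primary structure is the cantilever fixed at A.
Free-end deflection of the primary structure under the applied loading (downward +):
  point load 114 at a = 8.8: Pa²(3L − a)/(6EI) = 35607/EI
Flexibility coefficient — unit upward force at C: δ_{CC} = L³/(3EI) = 443.7/EI.
The prop prevents deflection at C: R_C = δ_0/δ_{CC} = 35607/443.7 = 80.26 kN.

R_C = 80.26 kN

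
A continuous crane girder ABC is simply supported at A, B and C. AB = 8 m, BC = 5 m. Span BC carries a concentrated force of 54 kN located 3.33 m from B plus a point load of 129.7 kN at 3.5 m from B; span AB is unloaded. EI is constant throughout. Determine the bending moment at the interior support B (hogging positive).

Insert a hinge at B; M_B is the redundant, and each span becomes simply supported.
End slopes at the hinge B, treating each span as simply supported:
  span BC: point load 54 at a = 3.33: Pab(L + b)/(6LEI) = 66.77/EI
  span BC: point load 129.7 at a = 3.5: Pab(L + b)/(6LEI) = 147.5/EI
  relative rotation θ_0 = (0 + 214.3)/EI = 214.3/EI
A unit hogging moment at B produces rotation L₁/(3EI) + L₂/(3EI) = 4.333/EI.
Compatibility: M_B·(L₁+L₂)/(3EI) = θ_0, giving M_B = 49.45 kN·m (hogging).

M_B = 49.45 kN·m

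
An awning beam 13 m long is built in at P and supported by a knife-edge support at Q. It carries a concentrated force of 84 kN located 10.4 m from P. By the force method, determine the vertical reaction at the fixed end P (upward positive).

Remove the prop at Q; the released (primary) structure is a cantilever built in at P.
Deflection at Q on the released cantilever, summing each load's contribution:
  point load 84 at a = 10.4: Pa²(3L − a)/(6EI) = 43307/EI
Tip deflection under a unit load at Q: L³/(3EI) = 732.3/EI.
Compatibility at Q: δ_0 − R_Q·δ_{QQ} = 0, so R_Q = 43307/732.3 = 59.14 kN.
Vertical equilibrium: R_P = ΣP − R_Q = 84 − 59.14 = 24.86 kN.

R_P = 24.86 kN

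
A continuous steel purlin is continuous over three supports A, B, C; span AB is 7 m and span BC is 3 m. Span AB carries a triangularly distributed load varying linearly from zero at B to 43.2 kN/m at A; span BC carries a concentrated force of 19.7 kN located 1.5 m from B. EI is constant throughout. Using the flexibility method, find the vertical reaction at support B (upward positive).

R_B = 103 kN

Release continuity at B by inserting a hinge; the redundant is the internal moment M_B. The primary structure is two simply-supported spans AB and BC.
End slopes at the hinge B, treating each span as simply supported:
  span AB: triangular load, peak 43.2: 7w₀L³/(360EI) = 288.1/EI
  span BC: point load 19.7 at a = 1.5: Pab(L + b)/(6LEI) = 11.08/EI
  relative rotation θ_0 = (288.1 + 11.08)/EI = 299.2/EI
A unit hogging moment at B produces rotation L₁/(3EI) + L₂/(3EI) = 3.333/EI.
Slope continuity at B: θ_0 = M_B·3.333/EI, so M_B = 299.2/3.333 = 89.76 kN·m (hogging).
Span AB, ΣM about A with M_B applied at B: R_B^{AB}·7 = 352.8 + 89.76, so R_B^{AB} = 63.22 kN and R_A = 151.2 − 63.22 = 87.98 kN.
Span BC, ΣM about C: R_B^{BC}·3 = 29.55 + 89.76, so R_B^{BC} = 39.77 kN and R_C = 19.7 − 39.77 = -20.07 kN.
R_B = 63.22 + 39.77 = 103 kN.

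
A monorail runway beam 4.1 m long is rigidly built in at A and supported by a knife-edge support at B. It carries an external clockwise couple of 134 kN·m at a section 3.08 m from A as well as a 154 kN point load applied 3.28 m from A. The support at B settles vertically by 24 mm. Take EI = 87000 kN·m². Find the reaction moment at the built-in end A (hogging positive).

M_A = 378.7 kN·m

Remove the prop at B; the released (primary) structure is a cantilever built in at A.
Free-end deflection of the primary structure under the applied loading (downward +):
  clockwise couple 134 at a = 3.08: M₀a(2L − a)/(2EI) = 1057/EI
  point load 154 at a = 3.28: Pa²(3L − a)/(6EI) = 2491/EI
  δ_0 = 3547/EI
Flexibility coefficient — unit upward force at B: δ_{BB} = L³/(3EI) = 22.97/EI.
With EI = 87000 kN·m²: δ_0 = 0.040773 m and δ_{BB} = 0.000264 m/kN.
Compatibility — the beam at B must follow the support down by 0.024 m: δ_0 − R_B·δ_{BB} = 0.024, so R_B = (0.040773 − 0.024)/0.000264 = 63.52 kN.
Moment equilibrium about A: M_A = Σ(load moments about A) − R_B·L = 639.1 − 63.52×4.1 = 378.7 kN·m.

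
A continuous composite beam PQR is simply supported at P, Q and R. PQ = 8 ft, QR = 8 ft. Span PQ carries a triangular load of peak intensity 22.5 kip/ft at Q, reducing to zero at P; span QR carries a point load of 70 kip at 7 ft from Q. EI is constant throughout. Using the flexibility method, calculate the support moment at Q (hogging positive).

Release continuity at Q by inserting a hinge; the redundant is the internal moment M_Q. The primary structure is two simply-supported spans PQ and QR.
End slopes at the hinge Q, treating each span as simply supported:
  span PQ: triangular load, peak 22.5: w₀L³/(45EI) = 256/EI
  span QR: point load 70 at a = 7: Pab(L + b)/(6LEI) = 91.88/EI
  relative rotation θ_0 = (256 + 91.88)/EI = 347.9/EI
A unit hogging moment at Q produces rotation L₁/(3EI) + L₂/(3EI) = 5.333/EI.
Slope continuity at Q: θ_0 = M_Q·5.333/EI, so M_Q = 347.9/5.333 = 65.23 kip·ft (hogging).

M_Q = 65.23 kip·ft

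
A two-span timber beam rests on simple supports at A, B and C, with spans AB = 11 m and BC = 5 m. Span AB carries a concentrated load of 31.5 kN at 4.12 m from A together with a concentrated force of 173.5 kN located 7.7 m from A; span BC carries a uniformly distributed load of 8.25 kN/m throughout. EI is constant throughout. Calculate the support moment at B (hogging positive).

M_B = 280.6 kN·m

Release continuity at B by inserting a hinge; the redundant is the internal moment M_B. The primary structure is two simply-supported spans AB and BC.
Discontinuity in slope at B on the released structure — sum the simple-span end rotations:
  span AB: point load 31.5 at a = 4.12: Pab(L + a)/(6LEI) = 204.6/EI
  span AB: point load 173.5 at a = 7.7: Pab(L + a)/(6LEI) = 1249/EI
  span BC: UDL 8.25: wL³/(24EI) = 42.97/EI
  relative rotation θ_0 = (1454 + 42.97)/EI = 1497/EI
A unit hogging moment at B produces rotation L₁/(3EI) + L₂/(3EI) = 5.333/EI.
Compatibility: M_B·(L₁+L₂)/(3EI) = θ_0, giving M_B = 280.6 kN·m (hogging).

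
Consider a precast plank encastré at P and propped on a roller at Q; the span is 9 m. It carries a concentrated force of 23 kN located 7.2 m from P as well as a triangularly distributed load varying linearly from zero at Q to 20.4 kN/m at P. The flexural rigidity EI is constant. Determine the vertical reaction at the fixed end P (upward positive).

Remove the prop at Q; the released (primary) structure is a cantilever built in at P.
Free-end deflection of the primary structure under the applied loading (downward +):
  point load 23 at a = 7.2: Pa²(3L − a)/(6EI) = 3935/EI
  triangular load, peak 20.4 at the fixed end: w₀L⁴/(30EI) = 4461/EI
  δ_0 = 8396/EI
Flexibility coefficient — unit upward force at Q: δ_{QQ} = L³/(3EI) = 243/EI.
The prop prevents deflection at Q: R_Q = δ_0/δ_{QQ} = 8396/243 = 34.55 kN.
Vertical equilibrium: R_P = ΣP − R_Q = 114.8 − 34.55 = 80.25 kN.

R_P = 80.25 kN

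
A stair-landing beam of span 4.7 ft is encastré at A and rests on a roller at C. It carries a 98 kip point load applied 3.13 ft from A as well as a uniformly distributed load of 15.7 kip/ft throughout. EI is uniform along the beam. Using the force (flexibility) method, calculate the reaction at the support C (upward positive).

R_C = 78.39 kip

Remove the prop at C; the released (primary) structure is a cantilever built in at A.
Primary-structure tip deflection at C by superposition:
  point load 98 at a = 3.13: Pa²(3L − a)/(6EI) = 1755/EI
  UDL 15.7: wL⁴/(8EI) = 957.6/EI
  δ_0 = 2713/EI
Tip deflection under a unit load at C: L³/(3EI) = 34.61/EI.
The prop prevents deflection at C: R_C = δ_0/δ_{CC} = 2713/34.61 = 78.39 kip.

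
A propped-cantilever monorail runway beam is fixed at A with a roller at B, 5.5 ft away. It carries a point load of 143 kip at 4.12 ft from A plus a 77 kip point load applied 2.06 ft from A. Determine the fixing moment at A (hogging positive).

M_A = 173.1 kip·ft

Choose R_B as the redundant. The primary structure is the cantilever fixed at A.
Deflection at B on the released cantilever, summing each load's contribution:
  point load 143 at a = 4.12: Pa²(3L − a)/(6EI) = 5008/EI
  point load 77 at a = 2.06: Pa²(3L − a)/(6EI) = 786.4/EI
  δ_0 = 5795/EI
Tip deflection under a unit load at B: L³/(3EI) = 55.46/EI.
Compatibility at B: δ_0 − R_B·δ_{BB} = 0, so R_B = 5795/55.46 = 104.5 kip.
Moment equilibrium about A: M_A = Σ(load moments about A) − R_B·L = 747.8 − 104.5×5.5 = 173.1 kip·ft.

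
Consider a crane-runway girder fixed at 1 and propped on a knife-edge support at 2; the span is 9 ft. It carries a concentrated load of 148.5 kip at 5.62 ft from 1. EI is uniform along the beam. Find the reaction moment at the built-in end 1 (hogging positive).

Release the roller at 2. Primary structure: cantilever fixed at 1.
Deflection at 2 on the released cantilever, summing each load's contribution:
  point load 148.5 at a = 5.62: Pa²(3L − a)/(6EI) = 16713/EI
Flexibility coefficient — unit upward force at 2: δ_{22} = L³/(3EI) = 243/EI.
The prop prevents deflection at 2: R_2 = δ_0/δ_{22} = 16713/243 = 68.78 kip.
Moment equilibrium about 1: M_1 = Σ(load moments about 1) − R_2·L = 834.6 − 68.78×9 = 215.6 kip·ft.

M_1 = 215.6 kip·ft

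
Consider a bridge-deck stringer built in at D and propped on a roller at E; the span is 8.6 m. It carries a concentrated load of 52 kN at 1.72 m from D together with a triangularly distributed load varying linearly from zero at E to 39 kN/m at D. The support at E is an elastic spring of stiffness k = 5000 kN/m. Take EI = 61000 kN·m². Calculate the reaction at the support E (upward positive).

R_E = 34.47 kN

Take the reaction at E as the redundant and release it; the primary structure is a cantilever fixed at D.
Free-end deflection of the primary structure under the applied loading (downward +):
  point load 52 at a = 1.72: Pa²(3L − a)/(6EI) = 617.4/EI
  triangular load, peak 39 at the fixed end: w₀L⁴/(30EI) = 7111/EI
  δ_0 = 7729/EI
Flexibility coefficient — unit upward force at E: δ_{EE} = L³/(3EI) = 212/EI.
With EI = 61000 kN·m²: δ_0 = 0.1267 m and δ_{EE} = 0.003476 m/kN.
Compatibility — the spring shortens by R_E/k under the reaction it provides: δ_0 − R_E·δ_{EE} = R_E/k. With 1/k = 0.0002 m/kN, R_E = δ_0 / (δ_{EE} + 1/k) = 0.1267 / (0.003476 + 0.0002) = 34.47 kN.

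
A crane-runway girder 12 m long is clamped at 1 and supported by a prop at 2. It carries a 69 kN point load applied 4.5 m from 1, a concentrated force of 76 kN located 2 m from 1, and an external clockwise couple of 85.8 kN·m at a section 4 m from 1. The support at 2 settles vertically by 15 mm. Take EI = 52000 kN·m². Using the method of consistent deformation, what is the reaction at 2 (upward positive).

R_2 = 20.33 kN

Remove the prop at 2; the released (primary) structure is a cantilever built in at 1.
Free-end deflection of the primary structure under the applied loading (downward +):
  point load 69 at a = 4.5: Pa²(3L − a)/(6EI) = 7336/EI
  point load 76 at a = 2: Pa²(3L − a)/(6EI) = 1723/EI
  clockwise couple 85.8 at a = 4: M₀a(2L − a)/(2EI) = 3432/EI
  δ_0 = 12490/EI
Flexibility coefficient — unit upward force at 2: δ_{22} = L³/(3EI) = 576/EI.
With EI = 52000 kN·m²: δ_0 = 0.2402 m and δ_{22} = 0.011077 m/kN.
Compatibility — the beam at 2 must follow the support down by 0.015 m: δ_0 − R_2·δ_{22} = 0.015, so R_2 = (0.2402 − 0.015)/0.011077 = 20.33 kN.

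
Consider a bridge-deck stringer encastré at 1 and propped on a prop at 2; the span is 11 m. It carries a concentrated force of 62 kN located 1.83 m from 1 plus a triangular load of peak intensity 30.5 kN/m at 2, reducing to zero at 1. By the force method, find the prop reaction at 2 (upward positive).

R_2 = 94.69 kN

Remove the prop at 2; the released (primary) structure is a cantilever built in at 1.
Primary-structure tip deflection at 2 by superposition:
  point load 62 at a = 1.83: Pa²(3L − a)/(6EI) = 1079/EI
  triangular load, peak 30.5 at the free end: 11w₀L⁴/(120EI) = 40934/EI
  δ_0 = 42012/EI
Flexibility coefficient — unit upward force at 2: δ_{22} = L³/(3EI) = 443.7/EI.
The prop prevents deflection at 2: R_2 = δ_0/δ_{22} = 42012/443.7 = 94.69 kN.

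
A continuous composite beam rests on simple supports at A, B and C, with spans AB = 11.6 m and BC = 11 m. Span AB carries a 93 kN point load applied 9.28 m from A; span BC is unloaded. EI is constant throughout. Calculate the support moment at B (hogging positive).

M_B = 79.74 kN·m

Insert a hinge at B; M_B is the redundant, and each span becomes simply supported.
Discontinuity in slope at B on the released structure — sum the simple-span end rotations:
  span AB: point load 93 at a = 9.28: Pab(L + a)/(6LEI) = 600.7/EI
  relative rotation θ_0 = (600.7 + 0)/EI = 600.7/EI
A unit hogging moment at B produces rotation L₁/(3EI) + L₂/(3EI) = 7.533/EI.
Slope continuity at B: θ_0 = M_B·7.533/EI, so M_B = 600.7/7.533 = 79.74 kN·m (hogging).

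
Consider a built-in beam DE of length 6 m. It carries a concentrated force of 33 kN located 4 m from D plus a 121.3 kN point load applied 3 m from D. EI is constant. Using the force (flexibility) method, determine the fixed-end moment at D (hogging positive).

M_D = 105.6 kN·m

Take the two fixed-end moments M_D, M_E as redundants; the released structure is the simple span DE.
On the primary (simply-supported) span, the end slopes from the loading are:
  at D: point load 33 at a = 4: Pab(L + b)/(6LEI) = 58.67/EI
  at E: point load 33 at a = 4: Pab(L + a)/(6LEI) = 73.33/EI
  at D: point load 121.3 at a = 3: Pab(L + b)/(6LEI) = 272.9/EI
  at E: point load 121.3 at a = 3: Pab(L + a)/(6LEI) = 272.9/EI
  θ_D0 = 331.6/EI,  θ_E0 = 346.3/EI
Flexibility coefficients: a unit moment at one end gives L/(3EI) there and L/(6EI) at the far end, so f₁₁ = f₂₂ = 2/EI and f₁₂ = f₂₁ = 1/EI.
Compatibility — zero rotation at each built-in end:
  2 M_D + 1 M_E = 331.6
  1 M_D + 2 M_E = 346.3
Solving the pair gives M_D = 105.6 kN·m and M_E = 120.3 kN·m (hogging).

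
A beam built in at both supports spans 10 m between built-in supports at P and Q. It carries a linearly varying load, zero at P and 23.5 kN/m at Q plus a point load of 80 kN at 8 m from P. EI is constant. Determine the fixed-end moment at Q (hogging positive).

M_Q = 219.9 kN·m

Take the two fixed-end moments M_P, M_Q as redundants; the released structure is the simple span PQ.
Simple-span end rotations at P and Q under the given loads:
  at P: triangular load, peak 23.5: 7w₀L³/(360EI) = 456.9/EI
  at Q: triangular load, peak 23.5: w₀L³/(45EI) = 522.2/EI
  at P: point load 80 at a = 8: Pab(L + b)/(6LEI) = 256/EI
  at Q: point load 80 at a = 8: Pab(L + a)/(6LEI) = 384/EI
  θ_P0 = 712.9/EI,  θ_Q0 = 906.2/EI
Flexibility coefficients: a unit moment at one end gives L/(3EI) there and L/(6EI) at the far end, so f₁₁ = f₂₂ = 3.333/EI and f₁₂ = f₂₁ = 1.667/EI.
Compatibility — zero rotation at each built-in end:
  3.333 M_P + 1.667 M_Q = 712.9
  1.667 M_P + 3.333 M_Q = 906.2
Solving the pair gives M_P = 103.9 kN·m and M_Q = 219.9 kN·m (hogging).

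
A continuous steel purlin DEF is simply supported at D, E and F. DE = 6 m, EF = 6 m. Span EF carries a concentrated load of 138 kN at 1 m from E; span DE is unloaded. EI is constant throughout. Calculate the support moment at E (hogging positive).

Release continuity at E by inserting a hinge; the redundant is the internal moment M_E. The primary structure is two simply-supported spans DE and EF.
Discontinuity in slope at E on the released structure — sum the simple-span end rotations:
  span EF: point load 138 at a = 1: Pab(L + b)/(6LEI) = 210.8/EI
  relative rotation θ_0 = (0 + 210.8)/EI = 210.8/EI
A unit hogging moment at E produces rotation L₁/(3EI) + L₂/(3EI) = 4/EI.
Slope continuity at E: θ_0 = M_E·4/EI, so M_E = 210.8/4 = 52.71 kN·m (hogging).

M_E = 52.71 kN·m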